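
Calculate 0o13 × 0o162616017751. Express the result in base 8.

0o2356432257403

Multiply each base-8 digit by 11, carrying:
  1×11 = 11 → write 3 carry 1
  5×11+1 = 56 → write 0 carry 7
  7×11+7 = 84 → write 4 carry 10
  7×11+10 = 87 → write 7 carry 10
  1×11+10 = 21 → write 5 carry 2
  0×11+2 = 2 → write 2
  6×11 = 66 → write 2 carry 8
  1×11+8 = 19 → write 3 carry 2
  6×11+2 = 68 → write 4 carry 8
  2×11+8 = 30 → write 6 carry 3
  6×11+3 = 69 → write 5 carry 8
  1×11+8 = 19 → write 3 carry 2
  remaining carry: 2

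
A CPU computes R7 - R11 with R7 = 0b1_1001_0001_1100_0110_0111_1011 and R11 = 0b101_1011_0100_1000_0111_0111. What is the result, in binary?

0b1001101100111111000000100

Subtract column by column in base 2:
  1-1 → 0
  1-1 → 0
  0-1 → 1 (borrow)
  1-0-1 → 0
  1-1 → 0
  1-1 → 0
  1-1 → 0
  0-0 → 0
  0-0 → 0
  1-0 → 1
  1-0 → 1
  0-1 → 1 (borrow)
  0-0-1 → 1 (borrow)
  0-0-1 → 1 (borrow)
  1-1-1 → 1 (borrow)
  1-0-1 → 0
  1-1 → 0
  0-1 → 1 (borrow)
  0-0-1 → 1 (borrow)
  0-1-1 → 0 (borrow)
  1-1-1 → 1 (borrow)
  0-0-1 → 1 (borrow)
  0-1-1 → 0 (borrow)
  1-0-1 → 0
  1-0 → 1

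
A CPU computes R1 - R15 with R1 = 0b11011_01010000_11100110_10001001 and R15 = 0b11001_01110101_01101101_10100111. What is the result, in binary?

0b1110110110111100011100010

Subtract column by column in base 2:
  1-1 → 0
  0-1 → 1 (borrow)
  0-1-1 → 0 (borrow)
  1-0-1 → 0
  0-0 → 0
  0-1 → 1 (borrow)
  0-0-1 → 1 (borrow)
  1-1-1 → 1 (borrow)
  0-1-1 → 0 (borrow)
  1-0-1 → 0
  1-1 → 0
  0-1 → 1 (borrow)
  0-0-1 → 1 (borrow)
  1-1-1 → 1 (borrow)
  1-1-1 → 1 (borrow)
  1-0-1 → 0
  0-1 → 1 (borrow)
  0-0-1 → 1 (borrow)
  0-1-1 → 0 (borrow)
  0-0-1 → 1 (borrow)
  1-1-1 → 1 (borrow)
  0-1-1 → 0 (borrow)
  1-1-1 → 1 (borrow)
  0-0-1 → 1 (borrow)
  1-1-1 → 1 (borrow)
  1-0-1 → 0
  0-0 → 0
  1-1 → 0
  1-1 → 0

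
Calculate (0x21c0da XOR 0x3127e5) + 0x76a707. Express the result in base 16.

First 0x21c0da XOR 0x3127e5 = 0x10e73f.
Add column by column in base 16, right to left:
  f+7 = 6 carry 1
  3+0+1 = 4
  7+7 = e
  e+a = 8 carry 1
  0+6+1 = 7
  1+7 = 8

0x878e46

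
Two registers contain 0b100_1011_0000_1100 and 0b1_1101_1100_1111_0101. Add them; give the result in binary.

0b100010100000000001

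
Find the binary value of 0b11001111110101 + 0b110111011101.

Add column by column in base 2, right to left:
  1+1 = 0 carry 1
  0+0+1 = 1
  1+1 = 0 carry 1
  0+1+1 = 0 carry 1
  1+1+1 = 1 carry 1
  1+0+1 = 0 carry 1
  1+1+1 = 1 carry 1
  1+1+1 = 1 carry 1
  1+1+1 = 1 carry 1
  1+0+1 = 0 carry 1
  0+1+1 = 0 carry 1
  0+1+1 = 0 carry 1
  1+0+1 = 0 carry 1
  1+0+1 = 0 carry 1
  final carry 1

0b100000111010010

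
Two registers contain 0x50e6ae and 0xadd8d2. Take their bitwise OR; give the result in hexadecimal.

OR each hex digit independently (no carries):
  5|a=f, 0|d=d, e|d=f, 6|8=e, a|d=f, e|2=e

0xfdfefe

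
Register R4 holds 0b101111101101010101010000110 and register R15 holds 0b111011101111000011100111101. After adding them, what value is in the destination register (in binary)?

0b1101011011100011000111000011

Add column by column in base 2, right to left:
  0+1 = 1
  1+0 = 1
  1+1 = 0 carry 1
  0+1+1 = 0 carry 1
  0+1+1 = 0 carry 1
  0+1+1 = 0 carry 1
  0+0+1 = 1
  1+0 = 1
  0+1 = 1
  1+1 = 0 carry 1
  0+1+1 = 0 carry 1
  1+0+1 = 0 carry 1
  0+0+1 = 1
  1+0 = 1
  0+0 = 0
  1+1 = 0 carry 1
  0+1+1 = 0 carry 1
  1+1+1 = 1 carry 1
  1+1+1 = 1 carry 1
  0+0+1 = 1
  1+1 = 0 carry 1
  1+1+1 = 1 carry 1
  1+1+1 = 1 carry 1
  1+0+1 = 0 carry 1
  1+1+1 = 1 carry 1
  0+1+1 = 0 carry 1
  1+1+1 = 1 carry 1
  final carry 1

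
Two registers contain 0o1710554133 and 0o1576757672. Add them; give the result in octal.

Add column by column in base 8, right to left:
  3+2 = 5
  3+7 = 2 carry 1
  1+6+1 = 0 carry 1
  4+7+1 = 4 carry 1
  5+5+1 = 3 carry 1
  5+7+1 = 5 carry 1
  0+6+1 = 7
  1+7 = 0 carry 1
  7+5+1 = 5 carry 1
  1+1+1 = 3

0o3507534025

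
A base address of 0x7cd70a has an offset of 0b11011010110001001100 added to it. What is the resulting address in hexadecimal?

0b11011010110001001100 = 0xdac4c in hexadecimal.
Add column by column in base 16, right to left:
  a+c = 6 carry 1
  0+4+1 = 5
  7+c = 3 carry 1
  d+a+1 = 8 carry 1
  c+d+1 = a carry 1
  7+0+1 = 8

0x8a8356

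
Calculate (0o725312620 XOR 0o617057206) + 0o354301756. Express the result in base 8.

0o506647404

First 0o725312620 XOR 0o617057206 = 0o132345426.
Add column by column in base 8, right to left:
  6+6 = 4 carry 1
  2+5+1 = 0 carry 1
  4+7+1 = 4 carry 1
  5+1+1 = 7
  4+0 = 4
  3+3 = 6
  2+4 = 6
  3+5 = 0 carry 1
  1+3+1 = 5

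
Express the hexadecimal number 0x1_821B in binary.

0b11000001000011011

Expand each hex digit to 4 bits: 1=0001 8=1000 2=0010 1=0001 B=1011.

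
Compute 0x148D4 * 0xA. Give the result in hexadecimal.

Multiply each base-16 digit by 10, carrying:
  4×10 = 40 → write 8 carry 2
  D×10+2 = 132 → write 4 carry 8
  8×10+8 = 88 → write 8 carry 5
  4×10+5 = 45 → write D carry 2
  1×10+2 = 12 → write C

0xCD848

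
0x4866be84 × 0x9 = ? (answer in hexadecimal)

Multiply each base-16 digit by 9, carrying:
  4×9 = 36 → write 4 carry 2
  8×9+2 = 74 → write a carry 4
  e×9+4 = 130 → write 2 carry 8
  b×9+8 = 107 → write b carry 6
  6×9+6 = 60 → write c carry 3
  6×9+3 = 57 → write 9 carry 3
  8×9+3 = 75 → write b carry 4
  4×9+4 = 40 → write 8 carry 2
  remaining carry: 2

0x28b9cb2a4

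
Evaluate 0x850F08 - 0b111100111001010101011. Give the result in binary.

0b11001101001110001011101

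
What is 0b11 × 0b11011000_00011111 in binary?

0b101000100001011101

Multiply each base-2 digit by 3, carrying:
  1×3 = 3 → write 1 carry 1
  1×3+1 = 4 → write 0 carry 2
  1×3+2 = 5 → write 1 carry 2
  1×3+2 = 5 → write 1 carry 2
  1×3+2 = 5 → write 1 carry 2
  0×3+2 = 2 → write 0 carry 1
  0×3+1 = 1 → write 1
  0×3 = 0 → write 0
  0×3 = 0 → write 0
  0×3 = 0 → write 0
  0×3 = 0 → write 0
  1×3 = 3 → write 1 carry 1
  1×3+1 = 4 → write 0 carry 2
  0×3+2 = 2 → write 0 carry 1
  1×3+1 = 4 → write 0 carry 2
  1×3+2 = 5 → write 1 carry 2
  remaining carry: 10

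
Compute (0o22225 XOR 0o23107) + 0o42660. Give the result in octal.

0o44202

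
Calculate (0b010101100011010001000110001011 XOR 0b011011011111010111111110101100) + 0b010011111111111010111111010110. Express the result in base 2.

0b100010111100000001110111111101

First 0b010101100011010001000110001011 XOR 0b011011011111010111111110101100 = 0b001110111100000110111000100111.
Add column by column in base 2, right to left:
  1+0 = 1
  1+1 = 0 carry 1
  1+1+1 = 1 carry 1
  0+0+1 = 1
  0+1 = 1
  1+0 = 1
  0+1 = 1
  0+1 = 1
  0+1 = 1
  1+1 = 0 carry 1
  1+1+1 = 1 carry 1
  1+1+1 = 1 carry 1
  0+0+1 = 1
  1+1 = 0 carry 1
  1+0+1 = 0 carry 1
  0+1+1 = 0 carry 1
  0+1+1 = 0 carry 1
  0+1+1 = 0 carry 1
  0+1+1 = 0 carry 1
  0+1+1 = 0 carry 1
  1+1+1 = 1 carry 1
  1+1+1 = 1 carry 1
  1+1+1 = 1 carry 1
  1+1+1 = 1 carry 1
  0+1+1 = 0 carry 1
  1+1+1 = 1 carry 1
  1+0+1 = 0 carry 1
  1+0+1 = 0 carry 1
  0+1+1 = 0 carry 1
  final carry 1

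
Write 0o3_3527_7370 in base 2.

Each octal digit is 3 bits: 3=011 3=011 5=101 2=010 7=111 7=111 3=011 7=111 0=000.

0b11011101010111111011111000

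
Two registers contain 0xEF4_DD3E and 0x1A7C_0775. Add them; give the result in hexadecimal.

0x2970E4B3

Add column by column in base 16, right to left:
  E+5 = 3 carry 1
  3+7+1 = B
  D+7 = 4 carry 1
  D+0+1 = E
  4+C = 0 carry 1
  F+7+1 = 7 carry 1
  E+A+1 = 9 carry 1
  0+1+1 = 2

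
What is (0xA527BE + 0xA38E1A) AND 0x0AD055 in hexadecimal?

0x89050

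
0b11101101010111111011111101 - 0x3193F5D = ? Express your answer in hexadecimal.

0x9C3FA0

0b11101101010111111011111101 = 0x3B57EFD in hexadecimal.
Subtract column by column in base 16:
  D-D → 0
  F-5 → A
  E-F → F (borrow)
  7-3-1 → 3
  5-9 → C (borrow)
  B-1-1 → 9
  3-3 → 0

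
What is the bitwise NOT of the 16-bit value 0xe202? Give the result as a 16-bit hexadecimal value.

0x1dfd

Each hex digit d becomes f−d:
  e→1, 2→d, 0→f, 2→d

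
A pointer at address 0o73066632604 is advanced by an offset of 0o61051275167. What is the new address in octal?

0o154140127773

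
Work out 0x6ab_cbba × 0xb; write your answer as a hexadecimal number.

0x4961c0fe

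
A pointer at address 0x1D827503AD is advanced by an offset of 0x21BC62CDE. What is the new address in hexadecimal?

0x1F9E3B308B

Add column by column in base 16, right to left:
  D+E = B carry 1
  A+D+1 = 8 carry 1
  3+C+1 = 0 carry 1
  0+2+1 = 3
  5+6 = B
  7+C = 3 carry 1
  2+B+1 = E
  8+1 = 9
  D+2 = F
  1+0 = 1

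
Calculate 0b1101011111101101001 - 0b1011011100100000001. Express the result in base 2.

Subtract column by column in base 2:
  1-1 → 0
  0-0 → 0
  0-0 → 0
  1-0 → 1
  0-0 → 0
  1-0 → 1
  1-0 → 1
  0-0 → 0
  1-1 → 0
  1-0 → 1
  1-0 → 1
  1-1 → 0
  1-1 → 0
  1-1 → 0
  0-0 → 0
  1-1 → 0
  0-1 → 1 (borrow)
  1-0-1 → 0
  1-1 → 0

0b10000011001101000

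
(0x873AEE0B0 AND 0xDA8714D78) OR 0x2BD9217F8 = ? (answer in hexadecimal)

0x873AEE0B0 AND 0xDA8714D78 = 0x820204030.
Then OR with 0x2BD9217F8.

0xABDB257F8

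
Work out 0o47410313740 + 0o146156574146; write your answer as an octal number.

Add column by column in base 8, right to left:
  0+6 = 6
  4+4 = 0 carry 1
  7+1+1 = 1 carry 1
  3+4+1 = 0 carry 1
  1+7+1 = 1 carry 1
  3+5+1 = 1 carry 1
  0+6+1 = 7
  1+5 = 6
  4+1 = 5
  7+6 = 5 carry 1
  4+4+1 = 1 carry 1
  0+1+1 = 2

0o215567110106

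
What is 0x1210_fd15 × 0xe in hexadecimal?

Multiply each base-16 digit by 14, carrying:
  5×14 = 70 → write 6 carry 4
  1×14+4 = 18 → write 2 carry 1
  d×14+1 = 183 → write 7 carry 11
  f×14+11 = 221 → write d carry 13
  0×14+13 = 13 → write d
  1×14 = 14 → write e
  2×14 = 28 → write c carry 1
  1×14+1 = 15 → write f

0xfcedd726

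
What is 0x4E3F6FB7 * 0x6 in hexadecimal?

0x1D57C9E4A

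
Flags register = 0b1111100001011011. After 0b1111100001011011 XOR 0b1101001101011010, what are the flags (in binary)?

0b0010101100000001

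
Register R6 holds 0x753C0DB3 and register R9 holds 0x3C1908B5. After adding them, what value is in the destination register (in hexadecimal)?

Add column by column in base 16, right to left:
  3+5 = 8
  B+B = 6 carry 1
  D+8+1 = 6 carry 1
  0+0+1 = 1
  C+9 = 5 carry 1
  3+1+1 = 5
  5+C = 1 carry 1
  7+3+1 = B

0xB1551668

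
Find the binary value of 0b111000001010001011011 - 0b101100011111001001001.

0b1011101011000010010

Subtract column by column in base 2:
  1-1 → 0
  1-0 → 1
  0-0 → 0
  1-1 → 0
  1-0 → 1
  0-0 → 0
  1-1 → 0
  0-0 → 0
  0-0 → 0
  0-1 → 1 (borrow)
  1-1-1 → 1 (borrow)
  0-1-1 → 0 (borrow)
  1-1-1 → 1 (borrow)
  0-1-1 → 0 (borrow)
  0-0-1 → 1 (borrow)
  0-0-1 → 1 (borrow)
  0-0-1 → 1 (borrow)
  0-1-1 → 0 (borrow)
  1-1-1 → 1 (borrow)
  1-0-1 → 0
  1-1 → 0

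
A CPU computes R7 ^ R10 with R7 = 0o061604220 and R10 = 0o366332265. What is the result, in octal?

0o307536045

XOR each oct digit independently (no carries):
  0^3=3, 6^6=0, 1^6=7, 6^3=5, 0^3=3, 4^2=6, 2^2=0, 2^6=4, 0^5=5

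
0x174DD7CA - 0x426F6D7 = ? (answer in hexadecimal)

0x1326E0F3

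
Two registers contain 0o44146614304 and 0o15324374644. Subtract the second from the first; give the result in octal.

Subtract column by column in base 8:
  4-4 → 0
  0-4 → 4 (borrow)
  3-6-1 → 4 (borrow)
  4-4-1 → 7 (borrow)
  1-7-1 → 1 (borrow)
  6-3-1 → 2
  6-4 → 2
  4-2 → 2
  1-3 → 6 (borrow)
  4-5-1 → 6 (borrow)
  4-1-1 → 2

0o26622217440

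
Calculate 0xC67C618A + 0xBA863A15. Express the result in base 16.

Add column by column in base 16, right to left:
  A+5 = F
  8+1 = 9
  1+A = B
  6+3 = 9
  C+6 = 2 carry 1
  7+8+1 = 0 carry 1
  6+A+1 = 1 carry 1
  C+B+1 = 8 carry 1
  final carry 1

0x181029B9F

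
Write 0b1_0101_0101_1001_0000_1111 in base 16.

0x15590f

Group the bits into nibbles: 0001 0101 0101 1001 0000 1111 → 15590f.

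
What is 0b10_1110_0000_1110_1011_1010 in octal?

Group the bits in threes: 001 011 100 000 111 010 111 010 → 13407272.

0o13407272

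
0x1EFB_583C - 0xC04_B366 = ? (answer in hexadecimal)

Subtract column by column in base 16:
  C-6 → 6
  3-6 → D (borrow)
  8-3-1 → 4
  5-B → A (borrow)
  B-4-1 → 6
  F-0 → F
  E-C → 2
  1-0 → 1

0x12F6A4D6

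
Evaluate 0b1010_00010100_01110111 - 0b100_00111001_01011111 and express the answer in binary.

0b1011101101100011000

Subtract column by column in base 2:
  1-1 → 0
  1-1 → 0
  1-1 → 0
  0-1 → 1 (borrow)
  1-1-1 → 1 (borrow)
  1-0-1 → 0
  1-1 → 0
  0-0 → 0
  0-1 → 1 (borrow)
  0-0-1 → 1 (borrow)
  1-0-1 → 0
  0-1 → 1 (borrow)
  1-1-1 → 1 (borrow)
  0-1-1 → 0 (borrow)
  0-0-1 → 1 (borrow)
  0-0-1 → 1 (borrow)
  0-0-1 → 1 (borrow)
  1-0-1 → 0
  0-1 → 1 (borrow)
  1-0-1 → 0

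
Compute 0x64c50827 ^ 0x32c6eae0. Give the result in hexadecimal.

0x5603e2c7

XOR each hex digit independently (no carries):
  6^3=5, 4^2=6, c^c=0, 5^6=3, 0^e=e, 8^a=2, 2^e=c, 7^0=7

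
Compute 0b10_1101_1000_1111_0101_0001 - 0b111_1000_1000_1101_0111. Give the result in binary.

0b1001100000011001111010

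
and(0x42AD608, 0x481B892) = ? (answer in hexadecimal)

AND each hex digit independently (no carries):
  4&4=4, 2&8=0, A&1=0, D&B=9, 6&8=0, 0&9=0, 8&2=0

0x4009000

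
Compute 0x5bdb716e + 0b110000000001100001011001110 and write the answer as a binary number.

0b1100001110111000011010000111100

0x5bdb716e = 0b1011011110110110111000101101110 in binary.
Add column by column in base 2, right to left:
  0+0 = 0
  1+1 = 0 carry 1
  1+1+1 = 1 carry 1
  1+1+1 = 1 carry 1
  0+0+1 = 1
  1+0 = 1
  1+1 = 0 carry 1
  0+1+1 = 0 carry 1
  1+0+1 = 0 carry 1
  0+1+1 = 0 carry 1
  0+0+1 = 1
  0+0 = 0
  1+0 = 1
  1+0 = 1
  1+1 = 0 carry 1
  0+1+1 = 0 carry 1
  1+0+1 = 0 carry 1
  1+0+1 = 0 carry 1
  0+0+1 = 1
  1+0 = 1
  1+0 = 1
  0+0 = 0
  1+0 = 1
  1+0 = 1
  1+0 = 1
  1+1 = 0 carry 1
  0+1+1 = 0 carry 1
  1+0+1 = 0 carry 1
  1+0+1 = 0 carry 1
  0+0+1 = 1
  1+0 = 1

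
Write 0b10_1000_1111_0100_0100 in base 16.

Group the bits into nibbles: 0010 1000 1111 0100 0100 → 28f44.

0x28f44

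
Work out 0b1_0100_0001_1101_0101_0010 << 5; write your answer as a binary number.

0b10100000111010101001000000

Left shift by 5: append 5 zero bits.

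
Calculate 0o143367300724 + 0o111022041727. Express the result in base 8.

0o254411342653

Add column by column in base 8, right to left:
  4+7 = 3 carry 1
  2+2+1 = 5
  7+7 = 6 carry 1
  0+1+1 = 2
  0+4 = 4
  3+0 = 3
  7+2 = 1 carry 1
  6+2+1 = 1 carry 1
  3+0+1 = 4
  3+1 = 4
  4+1 = 5
  1+1 = 2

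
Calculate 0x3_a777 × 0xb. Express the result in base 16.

Multiply each base-16 digit by 11, carrying:
  7×11 = 77 → write d carry 4
  7×11+4 = 81 → write 1 carry 5
  7×11+5 = 82 → write 2 carry 5
  a×11+5 = 115 → write 3 carry 7
  3×11+7 = 40 → write 8 carry 2
  remaining carry: 2

0x28321d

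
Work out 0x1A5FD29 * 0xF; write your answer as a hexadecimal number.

0x18B9D567

Multiply each base-16 digit by 15, carrying:
  9×15 = 135 → write 7 carry 8
  2×15+8 = 38 → write 6 carry 2
  D×15+2 = 197 → write 5 carry 12
  F×15+12 = 237 → write D carry 14
  5×15+14 = 89 → write 9 carry 5
  A×15+5 = 155 → write B carry 9
  1×15+9 = 24 → write 8 carry 1
  remaining carry: 1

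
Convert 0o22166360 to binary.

0b10010001110110011110000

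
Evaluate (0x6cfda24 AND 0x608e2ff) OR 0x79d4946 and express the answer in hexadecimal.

0x79dcb66

0x6cfda24 AND 0x608e2ff = 0x608c224.
Then OR with 0x79d4946.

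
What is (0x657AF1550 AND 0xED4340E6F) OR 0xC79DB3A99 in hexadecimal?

0x657AF1550 AND 0xED4340E6F = 0x654240440.
Then OR with 0xC79DB3A99.

0xE7DFF3ED9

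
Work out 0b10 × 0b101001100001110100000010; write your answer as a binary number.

0b1010011000011101000000100

Multiply each base-2 digit by 2, carrying:
  0×2 = 0 → write 0
  1×2 = 2 → write 0 carry 1
  0×2+1 = 1 → write 1
  0×2 = 0 → write 0
  0×2 = 0 → write 0
  0×2 = 0 → write 0
  0×2 = 0 → write 0
  0×2 = 0 → write 0
  1×2 = 2 → write 0 carry 1
  0×2+1 = 1 → write 1
  1×2 = 2 → write 0 carry 1
  1×2+1 = 3 → write 1 carry 1
  1×2+1 = 3 → write 1 carry 1
  0×2+1 = 1 → write 1
  0×2 = 0 → write 0
  0×2 = 0 → write 0
  0×2 = 0 → write 0
  1×2 = 2 → write 0 carry 1
  1×2+1 = 3 → write 1 carry 1
  0×2+1 = 1 → write 1
  0×2 = 0 → write 0
  1×2 = 2 → write 0 carry 1
  0×2+1 = 1 → write 1
  1×2 = 2 → write 0 carry 1
  remaining carry: 1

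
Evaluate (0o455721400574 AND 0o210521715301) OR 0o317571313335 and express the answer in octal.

0o317571713335

0o455721400574 AND 0o210521715301 = 0o010521400100.
Then OR with 0o317571313335.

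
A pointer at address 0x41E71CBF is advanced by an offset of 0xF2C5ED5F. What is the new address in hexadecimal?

Add column by column in base 16, right to left:
  F+F = E carry 1
  B+5+1 = 1 carry 1
  C+D+1 = A carry 1
  1+E+1 = 0 carry 1
  7+5+1 = D
  E+C = A carry 1
  1+2+1 = 4
  4+F = 3 carry 1
  final carry 1

0x134AD0A1E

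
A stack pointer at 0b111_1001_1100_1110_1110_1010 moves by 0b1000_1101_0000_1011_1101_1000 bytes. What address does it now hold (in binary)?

Add column by column in base 2, right to left:
  0+0 = 0
  1+0 = 1
  0+0 = 0
  1+1 = 0 carry 1
  0+1+1 = 0 carry 1
  1+0+1 = 0 carry 1
  1+1+1 = 1 carry 1
  1+1+1 = 1 carry 1
  0+1+1 = 0 carry 1
  1+1+1 = 1 carry 1
  1+0+1 = 0 carry 1
  1+1+1 = 1 carry 1
  0+0+1 = 1
  0+0 = 0
  1+0 = 1
  1+0 = 1
  1+1 = 0 carry 1
  0+0+1 = 1
  0+1 = 1
  1+1 = 0 carry 1
  1+0+1 = 0 carry 1
  1+0+1 = 0 carry 1
  1+0+1 = 0 carry 1
  0+1+1 = 0 carry 1
  final carry 1

0b1000001101101101011000010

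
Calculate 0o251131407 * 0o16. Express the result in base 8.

Multiply each base-8 digit by 14, carrying:
  7×14 = 98 → write 2 carry 12
  0×14+12 = 12 → write 4 carry 1
  4×14+1 = 57 → write 1 carry 7
  1×14+7 = 21 → write 5 carry 2
  3×14+2 = 44 → write 4 carry 5
  1×14+5 = 19 → write 3 carry 2
  1×14+2 = 16 → write 0 carry 2
  5×14+2 = 72 → write 0 carry 9
  2×14+9 = 37 → write 5 carry 4
  remaining carry: 4

0o4500345142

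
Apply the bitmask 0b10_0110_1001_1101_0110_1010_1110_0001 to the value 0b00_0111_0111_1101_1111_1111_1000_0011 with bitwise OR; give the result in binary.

OR bit by bit (1 where either bit is 1):
  000111011111011111111110000011
| 100110100111010110101011100001
= 100111111111011111111111100011

0b100111111111011111111111100011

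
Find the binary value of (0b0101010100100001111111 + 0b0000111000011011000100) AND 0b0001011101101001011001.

0b1100101001000001

Add column by column in base 2, right to left:
  1+0 = 1
  1+0 = 1
  1+1 = 0 carry 1
  1+0+1 = 0 carry 1
  1+0+1 = 0 carry 1
  1+0+1 = 0 carry 1
  1+1+1 = 1 carry 1
  0+1+1 = 0 carry 1
  0+0+1 = 1
  0+1 = 1
  0+1 = 1
  1+0 = 1
  0+0 = 0
  0+0 = 0
  1+0 = 1
  0+1 = 1
  1+1 = 0 carry 1
  0+1+1 = 0 carry 1
  1+0+1 = 0 carry 1
  0+0+1 = 1
  1+0 = 1
Sum = 0b110001100111101000011; now AND with 0b0001011101101001011001:
  0110001100111101000011
& 0001011101101001011001
= 0000001100101001000001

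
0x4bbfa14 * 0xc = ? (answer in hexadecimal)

0x38cfb8f0

Multiply each base-16 digit by 12, carrying:
  4×12 = 48 → write 0 carry 3
  1×12+3 = 15 → write f
  a×12 = 120 → write 8 carry 7
  f×12+7 = 187 → write b carry 11
  b×12+11 = 143 → write f carry 8
  b×12+8 = 140 → write c carry 8
  4×12+8 = 56 → write 8 carry 3
  remaining carry: 3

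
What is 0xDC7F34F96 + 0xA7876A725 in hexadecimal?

0x184069F6BB

Add column by column in base 16, right to left:
  6+5 = B
  9+2 = B
  F+7 = 6 carry 1
  4+A+1 = F
  3+6 = 9
  F+7 = 6 carry 1
  7+8+1 = 0 carry 1
  C+7+1 = 4 carry 1
  D+A+1 = 8 carry 1
  final carry 1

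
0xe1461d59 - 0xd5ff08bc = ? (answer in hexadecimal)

0xb47149d

Subtract column by column in base 16:
  9-c → d (borrow)
  5-b-1 → 9 (borrow)
  d-8-1 → 4
  1-0 → 1
  6-f → 7 (borrow)
  4-f-1 → 4 (borrow)
  1-5-1 → b (borrow)
  e-d-1 → 0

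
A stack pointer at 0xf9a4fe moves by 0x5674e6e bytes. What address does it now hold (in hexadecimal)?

Add column by column in base 16, right to left:
  e+e = c carry 1
  f+6+1 = 6 carry 1
  4+e+1 = 3 carry 1
  a+4+1 = f
  9+7 = 0 carry 1
  f+6+1 = 6 carry 1
  0+5+1 = 6

0x660f36c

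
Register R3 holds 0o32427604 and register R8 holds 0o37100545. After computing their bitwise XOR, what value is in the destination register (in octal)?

0o05527341

XOR each oct digit independently (no carries):
  3^3=0, 2^7=5, 4^1=5, 2^0=2, 7^0=7, 6^5=3, 0^4=4, 4^5=1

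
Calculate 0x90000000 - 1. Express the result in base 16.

The trailing 7 digits are 0, so subtracting 1 borrows through: they become F and the next digit up decrements.

0x8FFFFFFF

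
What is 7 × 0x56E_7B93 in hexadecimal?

0x26056105

Multiply each base-16 digit by 7, carrying:
  3×7 = 21 → write 5 carry 1
  9×7+1 = 64 → write 0 carry 4
  B×7+4 = 81 → write 1 carry 5
  7×7+5 = 54 → write 6 carry 3
  E×7+3 = 101 → write 5 carry 6
  6×7+6 = 48 → write 0 carry 3
  5×7+3 = 38 → write 6 carry 2
  remaining carry: 2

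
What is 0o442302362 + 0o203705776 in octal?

0o646210360

Add column by column in base 8, right to left:
  2+6 = 0 carry 1
  6+7+1 = 6 carry 1
  3+7+1 = 3 carry 1
  2+5+1 = 0 carry 1
  0+0+1 = 1
  3+7 = 2 carry 1
  2+3+1 = 6
  4+0 = 4
  4+2 = 6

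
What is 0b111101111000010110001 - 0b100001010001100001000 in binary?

0b11100100110110101001

Subtract column by column in base 2:
  1-0 → 1
  0-0 → 0
  0-0 → 0
  0-1 → 1 (borrow)
  1-0-1 → 0
  1-0 → 1
  0-0 → 0
  1-0 → 1
  0-1 → 1 (borrow)
  0-1-1 → 0 (borrow)
  0-0-1 → 1 (borrow)
  0-0-1 → 1 (borrow)
  1-0-1 → 0
  1-1 → 0
  1-0 → 1
  1-1 → 0
  0-0 → 0
  1-0 → 1
  1-0 → 1
  1-0 → 1
  1-1 → 0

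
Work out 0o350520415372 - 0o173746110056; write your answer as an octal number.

Subtract column by column in base 8:
  2-6 → 4 (borrow)
  7-5-1 → 1
  3-0 → 3
  5-0 → 5
  1-1 → 0
  4-1 → 3
  0-6 → 2 (borrow)
  2-4-1 → 5 (borrow)
  5-7-1 → 5 (borrow)
  0-3-1 → 4 (borrow)
  5-7-1 → 5 (borrow)
  3-1-1 → 1

0o154552305314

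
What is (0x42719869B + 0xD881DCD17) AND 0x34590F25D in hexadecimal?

0x105105210

Add column by column in base 16, right to left:
  B+7 = 2 carry 1
  9+1+1 = B
  6+D = 3 carry 1
  8+C+1 = 5 carry 1
  9+D+1 = 7 carry 1
  1+1+1 = 3
  7+8 = F
  2+8 = A
  4+D = 1 carry 1
  final carry 1
Sum = 0x11AF3753B2; now AND with 0x34590F25D:
  1&0=0, 1&3=1, A&4=0, F&5=5, 3&9=1, 7&0=0, 5&F=5, 3&2=2, B&5=1, 2&D=0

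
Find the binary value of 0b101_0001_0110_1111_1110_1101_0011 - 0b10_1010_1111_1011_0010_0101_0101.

0b10011001110100110001111110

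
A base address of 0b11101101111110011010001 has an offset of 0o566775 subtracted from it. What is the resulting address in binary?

0b11101000000111011010100

0o566775 = 0b101110110111111101 in binary.
Subtract column by column in base 2:
  1-1 → 0
  0-0 → 0
  0-1 → 1 (borrow)
  0-1-1 → 0 (borrow)
  1-1-1 → 1 (borrow)
  0-1-1 → 0 (borrow)
  1-1-1 → 1 (borrow)
  1-1-1 → 1 (borrow)
  0-1-1 → 0 (borrow)
  0-0-1 → 1 (borrow)
  1-1-1 → 1 (borrow)
  1-1-1 → 1 (borrow)
  1-0-1 → 0
  1-1 → 0
  1-1 → 0
  1-1 → 0
  0-0 → 0
  1-1 → 0
  1-0 → 1
  0-0 → 0
  1-0 → 1
  1-0 → 1
  1-0 → 1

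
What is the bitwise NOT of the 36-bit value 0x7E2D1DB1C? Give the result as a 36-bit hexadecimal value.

Each hex digit d becomes F−d:
  7→8, E→1, 2→D, D→2, 1→E, D→2, B→4, 1→E, C→3

0x81D2E24E3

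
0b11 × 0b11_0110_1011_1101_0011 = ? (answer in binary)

0b10100100001101111001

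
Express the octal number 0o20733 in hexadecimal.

Each octal digit is 3 bits: 2=010 0=000 7=111 3=011 3=011.
Group the bits into nibbles: 0010 0001 1101 1011 → 21db.

0x21db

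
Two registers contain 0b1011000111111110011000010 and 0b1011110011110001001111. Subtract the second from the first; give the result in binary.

0b1001101001100000001110011

Subtract column by column in base 2:
  0-1 → 1 (borrow)
  1-1-1 → 1 (borrow)
  0-1-1 → 0 (borrow)
  0-1-1 → 0 (borrow)
  0-0-1 → 1 (borrow)
  0-0-1 → 1 (borrow)
  1-1-1 → 1 (borrow)
  1-0-1 → 0
  0-0 → 0
  0-0 → 0
  1-1 → 0
  1-1 → 0
  1-1 → 0
  1-1 → 0
  1-0 → 1
  1-0 → 1
  1-1 → 0
  1-1 → 0
  0-1 → 1 (borrow)
  0-1-1 → 0 (borrow)
  0-0-1 → 1 (borrow)
  1-1-1 → 1 (borrow)
  1-0-1 → 0
  0-0 → 0
  1-0 → 1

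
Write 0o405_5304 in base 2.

0b100000101101011000100

Each octal digit is 3 bits: 4=100 0=000 5=101 5=101 3=011 0=000 4=100.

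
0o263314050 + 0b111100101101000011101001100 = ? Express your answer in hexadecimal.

0o263314050 = 0x2CD9828 in hexadecimal.
0b111100101101000011101001100 = 0x796874C in hexadecimal.
Add column by column in base 16, right to left:
  8+C = 4 carry 1
  2+4+1 = 7
  8+7 = F
  9+8 = 1 carry 1
  D+6+1 = 4 carry 1
  C+9+1 = 6 carry 1
  2+7+1 = A

0xA641F74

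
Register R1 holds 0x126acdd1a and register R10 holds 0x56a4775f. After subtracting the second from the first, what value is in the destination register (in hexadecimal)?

0xd00865bb

Subtract column by column in base 16:
  a-f → b (borrow)
  1-5-1 → b (borrow)
  d-7-1 → 5
  d-7 → 6
  c-4 → 8
  a-a → 0
  6-6 → 0
  2-5 → d (borrow)
  1-0-1 → 0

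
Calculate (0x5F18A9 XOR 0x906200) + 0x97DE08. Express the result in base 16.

First 0x5F18A9 XOR 0x906200 = 0xCF7AA9.
Add column by column in base 16, right to left:
  9+8 = 1 carry 1
  A+0+1 = B
  A+E = 8 carry 1
  7+D+1 = 5 carry 1
  F+7+1 = 7 carry 1
  C+9+1 = 6 carry 1
  final carry 1

0x16758B1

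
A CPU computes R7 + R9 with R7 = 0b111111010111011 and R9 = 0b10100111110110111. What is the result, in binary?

Add column by column in base 2, right to left:
  1+1 = 0 carry 1
  1+1+1 = 1 carry 1
  0+1+1 = 0 carry 1
  1+0+1 = 0 carry 1
  1+1+1 = 1 carry 1
  1+1+1 = 1 carry 1
  0+0+1 = 1
  1+1 = 0 carry 1
  0+1+1 = 0 carry 1
  1+1+1 = 1 carry 1
  1+1+1 = 1 carry 1
  1+1+1 = 1 carry 1
  1+0+1 = 0 carry 1
  1+0+1 = 0 carry 1
  1+1+1 = 1 carry 1
  0+0+1 = 1
  0+1 = 1

0b11100111001110010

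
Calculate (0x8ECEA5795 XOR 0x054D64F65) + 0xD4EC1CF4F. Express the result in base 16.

0x1606FDE83F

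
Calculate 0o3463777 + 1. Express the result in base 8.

The trailing 3 digits are 7 (max in base 8), so adding 1 cascades: they roll to 0 and the next digit up increments.

0o3464000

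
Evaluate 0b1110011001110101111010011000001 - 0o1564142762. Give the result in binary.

0o1564142762 = 0b1101110100001100010111110010 in binary.
Subtract column by column in base 2:
  1-0 → 1
  0-1 → 1 (borrow)
  0-0-1 → 1 (borrow)
  0-0-1 → 1 (borrow)
  0-1-1 → 0 (borrow)
  0-1-1 → 0 (borrow)
  1-1-1 → 1 (borrow)
  1-1-1 → 1 (borrow)
  0-1-1 → 0 (borrow)
  0-0-1 → 1 (borrow)
  1-1-1 → 1 (borrow)
  0-0-1 → 1 (borrow)
  1-0-1 → 0
  1-0 → 1
  1-1 → 0
  1-1 → 0
  0-0 → 0
  1-0 → 1
  0-0 → 0
  1-0 → 1
  1-1 → 0
  1-0 → 1
  0-1 → 1 (borrow)
  0-1-1 → 0 (borrow)
  1-1-1 → 1 (borrow)
  1-0-1 → 0
  0-1 → 1 (borrow)
  0-1-1 → 0 (borrow)
  1-0-1 → 0
  1-0 → 1
  1-0 → 1

0b1100101011010100010111011001111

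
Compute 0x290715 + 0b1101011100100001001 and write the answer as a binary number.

0b1011111100000000011110

0x290715 = 0b1010010000011100010101 in binary.
Add column by column in base 2, right to left:
  1+1 = 0 carry 1
  0+0+1 = 1
  1+0 = 1
  0+1 = 1
  1+0 = 1
  0+0 = 0
  0+0 = 0
  0+0 = 0
  1+1 = 0 carry 1
  1+0+1 = 0 carry 1
  1+0+1 = 0 carry 1
  0+1+1 = 0 carry 1
  0+1+1 = 0 carry 1
  0+1+1 = 0 carry 1
  0+0+1 = 1
  0+1 = 1
  1+0 = 1
  0+1 = 1
  0+1 = 1
  1+0 = 1
  0+0 = 0
  1+0 = 1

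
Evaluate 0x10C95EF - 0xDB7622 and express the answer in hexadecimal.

Subtract column by column in base 16:
  F-2 → D
  E-2 → C
  5-6 → F (borrow)
  9-7-1 → 1
  C-B → 1
  0-D → 3 (borrow)
  1-0-1 → 0

0x311FCD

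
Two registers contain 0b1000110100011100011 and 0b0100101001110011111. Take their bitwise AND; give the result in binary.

0b0000100000010000011

AND bit by bit (1 only where both bits are 1):
  1000110100011100011
& 0100101001110011111
= 0000100000010000011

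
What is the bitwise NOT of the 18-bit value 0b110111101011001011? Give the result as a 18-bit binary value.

Invert each bit: 110111101011001011 → 001000010100110100.

0b001000010100110100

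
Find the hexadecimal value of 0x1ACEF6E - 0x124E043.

Subtract column by column in base 16:
  E-3 → B
  6-4 → 2
  F-0 → F
  E-E → 0
  C-4 → 8
  A-2 → 8
  1-1 → 0

0x880F2B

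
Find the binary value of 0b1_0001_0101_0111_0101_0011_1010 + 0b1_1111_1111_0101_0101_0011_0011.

Add column by column in base 2, right to left:
  0+1 = 1
  1+1 = 0 carry 1
  0+0+1 = 1
  1+0 = 1
  1+1 = 0 carry 1
  1+1+1 = 1 carry 1
  0+0+1 = 1
  0+0 = 0
  1+1 = 0 carry 1
  0+0+1 = 1
  1+1 = 0 carry 1
  0+0+1 = 1
  1+1 = 0 carry 1
  1+0+1 = 0 carry 1
  1+1+1 = 1 carry 1
  0+0+1 = 1
  1+1 = 0 carry 1
  0+1+1 = 0 carry 1
  1+1+1 = 1 carry 1
  0+1+1 = 0 carry 1
  1+1+1 = 1 carry 1
  0+1+1 = 0 carry 1
  0+1+1 = 0 carry 1
  0+1+1 = 0 carry 1
  1+1+1 = 1 carry 1
  final carry 1

0b11000101001100101001101101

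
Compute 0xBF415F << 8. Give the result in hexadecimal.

Shifting left by 8 bits = 2 hex digits: append 2 zeros.

0xBF415F00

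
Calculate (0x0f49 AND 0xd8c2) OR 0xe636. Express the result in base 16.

0xee76

0x0f49 AND 0xd8c2 = 0x0840.
Then OR with 0xe636.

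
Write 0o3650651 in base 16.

0xF51A9

Each octal digit is 3 bits: 3=011 6=110 5=101 0=000 6=110 5=101 1=001.
Group the bits into nibbles: 1111 0101 0001 1010 1001 → F51A9.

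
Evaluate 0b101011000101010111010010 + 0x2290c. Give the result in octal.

0b101011000101010111010010 = 0o53052722 in octal.
0x2290c = 0o424414 in octal.
Add column by column in base 8, right to left:
  2+4 = 6
  2+1 = 3
  7+4 = 3 carry 1
  2+4+1 = 7
  5+2 = 7
  0+4 = 4
  3+0 = 3
  5+0 = 5

0o53477336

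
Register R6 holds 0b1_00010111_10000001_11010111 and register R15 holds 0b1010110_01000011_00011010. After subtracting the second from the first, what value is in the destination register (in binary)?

Subtract column by column in base 2:
  1-0 → 1
  1-1 → 0
  1-0 → 1
  0-1 → 1 (borrow)
  1-1-1 → 1 (borrow)
  0-0-1 → 1 (borrow)
  1-0-1 → 0
  1-0 → 1
  1-1 → 0
  0-1 → 1 (borrow)
  0-0-1 → 1 (borrow)
  0-0-1 → 1 (borrow)
  0-0-1 → 1 (borrow)
  0-0-1 → 1 (borrow)
  0-1-1 → 0 (borrow)
  1-0-1 → 0
  1-0 → 1
  1-1 → 0
  1-1 → 0
  0-0 → 0
  1-1 → 0
  0-0 → 0
  0-1 → 1 (borrow)
  0-0-1 → 1 (borrow)
  1-0-1 → 0

0b110000010011111010111101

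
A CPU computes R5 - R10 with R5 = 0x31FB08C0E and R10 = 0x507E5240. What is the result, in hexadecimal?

0x2CF3239CE

Subtract column by column in base 16:
  E-0 → E
  0-4 → C (borrow)
  C-2-1 → 9
  8-5 → 3
  0-E → 2 (borrow)
  B-7-1 → 3
  F-0 → F
  1-5 → C (borrow)
  3-0-1 → 2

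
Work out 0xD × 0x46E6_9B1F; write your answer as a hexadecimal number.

Multiply each base-16 digit by 13, carrying:
  F×13 = 195 → write 3 carry 12
  1×13+12 = 25 → write 9 carry 1
  B×13+1 = 144 → write 0 carry 9
  9×13+9 = 126 → write E carry 7
  6×13+7 = 85 → write 5 carry 5
  E×13+5 = 187 → write B carry 11
  6×13+11 = 89 → write 9 carry 5
  4×13+5 = 57 → write 9 carry 3
  remaining carry: 3

0x399B5E093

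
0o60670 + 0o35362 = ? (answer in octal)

0o116252

Add column by column in base 8, right to left:
  0+2 = 2
  7+6 = 5 carry 1
  6+3+1 = 2 carry 1
  0+5+1 = 6
  6+3 = 1 carry 1
  final carry 1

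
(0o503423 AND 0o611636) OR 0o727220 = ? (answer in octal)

0o727622

0o503423 AND 0o611636 = 0o401422.
Then OR with 0o727220.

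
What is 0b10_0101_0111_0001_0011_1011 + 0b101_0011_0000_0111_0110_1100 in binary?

Add column by column in base 2, right to left:
  1+0 = 1
  1+0 = 1
  0+1 = 1
  1+1 = 0 carry 1
  1+0+1 = 0 carry 1
  1+1+1 = 1 carry 1
  0+1+1 = 0 carry 1
  0+0+1 = 1
  1+1 = 0 carry 1
  0+1+1 = 0 carry 1
  0+1+1 = 0 carry 1
  0+0+1 = 1
  1+0 = 1
  1+0 = 1
  1+0 = 1
  0+0 = 0
  1+1 = 0 carry 1
  0+1+1 = 0 carry 1
  1+0+1 = 0 carry 1
  0+0+1 = 1
  0+1 = 1
  1+0 = 1
  0+1 = 1

0b11110000111100010100111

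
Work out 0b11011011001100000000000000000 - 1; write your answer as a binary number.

0b11011011001011111111111111111

The trailing 17 digits are 0, so subtracting 1 borrows through: they become 1 and the next digit up decrements.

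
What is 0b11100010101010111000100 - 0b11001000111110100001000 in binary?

Subtract column by column in base 2:
  0-0 → 0
  0-0 → 0
  1-0 → 1
  0-1 → 1 (borrow)
  0-0-1 → 1 (borrow)
  0-0-1 → 1 (borrow)
  1-0-1 → 0
  1-0 → 1
  1-1 → 0
  0-0 → 0
  1-1 → 0
  0-1 → 1 (borrow)
  1-1-1 → 1 (borrow)
  0-1-1 → 0 (borrow)
  1-1-1 → 1 (borrow)
  0-0-1 → 1 (borrow)
  1-0-1 → 0
  0-0 → 0
  0-1 → 1 (borrow)
  0-0-1 → 1 (borrow)
  1-0-1 → 0
  1-1 → 0
  1-1 → 0

0b11001101100010111100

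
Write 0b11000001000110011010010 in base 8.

0o30106322

Group the bits in threes: 011 000 001 000 110 011 010 010 → 30106322.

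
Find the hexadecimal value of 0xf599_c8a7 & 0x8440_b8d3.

AND each hex digit independently (no carries):
  f&8=8, 5&4=4, 9&4=0, 9&0=0, c&b=8, 8&8=8, a&d=8, 7&3=3

0x84008883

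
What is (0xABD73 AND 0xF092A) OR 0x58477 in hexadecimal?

0xF8D77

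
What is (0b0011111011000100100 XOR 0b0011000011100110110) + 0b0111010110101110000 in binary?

0b1000001111010000010

First 0b0011111011000100100 XOR 0b0011000011100110110 = 0b0000111000100010010.
Add column by column in base 2, right to left:
  0+0 = 0
  1+0 = 1
  0+0 = 0
  0+0 = 0
  1+1 = 0 carry 1
  0+1+1 = 0 carry 1
  0+1+1 = 0 carry 1
  0+0+1 = 1
  1+1 = 0 carry 1
  0+0+1 = 1
  0+1 = 1
  0+1 = 1
  1+0 = 1
  1+1 = 0 carry 1
  1+0+1 = 0 carry 1
  0+1+1 = 0 carry 1
  0+1+1 = 0 carry 1
  0+1+1 = 0 carry 1
  final carry 1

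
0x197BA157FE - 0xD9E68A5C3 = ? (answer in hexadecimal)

0xBDD38B23B

Subtract column by column in base 16:
  E-3 → B
  F-C → 3
  7-5 → 2
  5-A → B (borrow)
  1-8-1 → 8 (borrow)
  A-6-1 → 3
  B-E → D (borrow)
  7-9-1 → D (borrow)
  9-D-1 → B (borrow)
  1-0-1 → 0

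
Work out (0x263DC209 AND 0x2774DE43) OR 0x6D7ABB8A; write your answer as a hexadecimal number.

0x6F7EFB8B

0x263DC209 AND 0x2774DE43 = 0x2634C201.
Then OR with 0x6D7ABB8A.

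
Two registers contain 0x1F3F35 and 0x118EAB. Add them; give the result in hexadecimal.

Add column by column in base 16, right to left:
  5+B = 0 carry 1
  3+A+1 = E
  F+E = D carry 1
  3+8+1 = C
  F+1 = 0 carry 1
  1+1+1 = 3

0x30CDE0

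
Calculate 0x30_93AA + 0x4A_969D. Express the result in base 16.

Add column by column in base 16, right to left:
  A+D = 7 carry 1
  A+9+1 = 4 carry 1
  3+6+1 = A
  9+9 = 2 carry 1
  0+A+1 = B
  3+4 = 7

0x7B2A47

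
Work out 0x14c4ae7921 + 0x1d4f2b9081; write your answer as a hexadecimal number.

0x3213da09a2

Add column by column in base 16, right to left:
  1+1 = 2
  2+8 = a
  9+0 = 9
  7+9 = 0 carry 1
  e+b+1 = a carry 1
  a+2+1 = d
  4+f = 3 carry 1
  c+4+1 = 1 carry 1
  4+d+1 = 2 carry 1
  1+1+1 = 3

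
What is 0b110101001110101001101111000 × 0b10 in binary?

Multiply each base-2 digit by 2, carrying:
  0×2 = 0 → write 0
  0×2 = 0 → write 0
  0×2 = 0 → write 0
  1×2 = 2 → write 0 carry 1
  1×2+1 = 3 → write 1 carry 1
  1×2+1 = 3 → write 1 carry 1
  1×2+1 = 3 → write 1 carry 1
  0×2+1 = 1 → write 1
  1×2 = 2 → write 0 carry 1
  1×2+1 = 3 → write 1 carry 1
  0×2+1 = 1 → write 1
  0×2 = 0 → write 0
  1×2 = 2 → write 0 carry 1
  0×2+1 = 1 → write 1
  1×2 = 2 → write 0 carry 1
  0×2+1 = 1 → write 1
  1×2 = 2 → write 0 carry 1
  1×2+1 = 3 → write 1 carry 1
  1×2+1 = 3 → write 1 carry 1
  0×2+1 = 1 → write 1
  0×2 = 0 → write 0
  1×2 = 2 → write 0 carry 1
  0×2+1 = 1 → write 1
  1×2 = 2 → write 0 carry 1
  0×2+1 = 1 → write 1
  1×2 = 2 → write 0 carry 1
  1×2+1 = 3 → write 1 carry 1
  remaining carry: 1

0b1101010011101010011011110000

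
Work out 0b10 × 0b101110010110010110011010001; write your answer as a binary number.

0b1011100101100101100110100010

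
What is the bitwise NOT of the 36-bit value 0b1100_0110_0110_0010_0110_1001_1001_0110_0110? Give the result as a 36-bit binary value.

Invert each bit: 110001100110001001101001100101100110 → 001110011001110110010110011010011001.

0b001110011001110110010110011010011001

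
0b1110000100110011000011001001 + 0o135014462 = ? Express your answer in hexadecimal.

0xF8749FB

0b1110000100110011000011001001 = 0xE1330C9 in hexadecimal.
0o135014462 = 0x1741932 in hexadecimal.
Add column by column in base 16, right to left:
  9+2 = B
  C+3 = F
  0+9 = 9
  3+1 = 4
  3+4 = 7
  1+7 = 8
  E+1 = F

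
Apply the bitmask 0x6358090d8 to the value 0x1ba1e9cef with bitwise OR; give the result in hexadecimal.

OR each hex digit independently (no carries):
  1|6=7, b|3=b, a|5=f, 1|8=9, e|0=e, 9|9=9, c|0=c, e|d=f, f|8=f

0x7bf9e9cff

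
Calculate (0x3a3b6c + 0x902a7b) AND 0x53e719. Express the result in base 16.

0x426501

Add column by column in base 16, right to left:
  c+b = 7 carry 1
  6+7+1 = e
  b+a = 5 carry 1
  3+2+1 = 6
  a+0 = a
  3+9 = c
Sum = 0xca65e7; now AND with 0x53e719:
  c&5=4, a&3=2, 6&e=6, 5&7=5, e&1=0, 7&9=1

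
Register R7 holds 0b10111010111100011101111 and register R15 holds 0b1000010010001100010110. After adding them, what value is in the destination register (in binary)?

0b11111101001110000000101

Add column by column in base 2, right to left:
  1+0 = 1
  1+1 = 0 carry 1
  1+1+1 = 1 carry 1
  1+0+1 = 0 carry 1
  0+1+1 = 0 carry 1
  1+0+1 = 0 carry 1
  1+0+1 = 0 carry 1
  1+0+1 = 0 carry 1
  0+1+1 = 0 carry 1
  0+1+1 = 0 carry 1
  0+0+1 = 1
  1+0 = 1
  1+0 = 1
  1+1 = 0 carry 1
  1+0+1 = 0 carry 1
  0+0+1 = 1
  1+1 = 0 carry 1
  0+0+1 = 1
  1+0 = 1
  1+0 = 1
  1+0 = 1
  0+1 = 1
  1+0 = 1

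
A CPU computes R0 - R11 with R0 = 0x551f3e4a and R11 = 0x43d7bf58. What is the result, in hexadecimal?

Subtract column by column in base 16:
  a-8 → 2
  4-5 → f (borrow)
  e-f-1 → e (borrow)
  3-b-1 → 7 (borrow)
  f-7-1 → 7
  1-d → 4 (borrow)
  5-3-1 → 1
  5-4 → 1

0x11477ef2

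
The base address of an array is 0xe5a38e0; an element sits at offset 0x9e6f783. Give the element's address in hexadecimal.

0x18413063

Add column by column in base 16, right to left:
  0+3 = 3
  e+8 = 6 carry 1
  8+7+1 = 0 carry 1
  3+f+1 = 3 carry 1
  a+6+1 = 1 carry 1
  5+e+1 = 4 carry 1
  e+9+1 = 8 carry 1
  final carry 1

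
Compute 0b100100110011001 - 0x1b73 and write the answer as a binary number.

0x1b73 = 0b1101101110011 in binary.
Subtract column by column in base 2:
  1-1 → 0
  0-1 → 1 (borrow)
  0-0-1 → 1 (borrow)
  1-0-1 → 0
  1-1 → 0
  0-1 → 1 (borrow)
  0-1-1 → 0 (borrow)
  1-0-1 → 0
  1-1 → 0
  0-1 → 1 (borrow)
  0-0-1 → 1 (borrow)
  1-1-1 → 1 (borrow)
  0-1-1 → 0 (borrow)
  0-0-1 → 1 (borrow)
  1-0-1 → 0

0b10111000100110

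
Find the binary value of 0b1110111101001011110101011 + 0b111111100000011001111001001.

Add column by column in base 2, right to left:
  1+1 = 0 carry 1
  1+0+1 = 0 carry 1
  0+0+1 = 1
  1+1 = 0 carry 1
  0+0+1 = 1
  1+0 = 1
  0+1 = 1
  1+1 = 0 carry 1
  1+1+1 = 1 carry 1
  1+1+1 = 1 carry 1
  1+0+1 = 0 carry 1
  0+0+1 = 1
  1+1 = 0 carry 1
  0+1+1 = 0 carry 1
  0+0+1 = 1
  1+0 = 1
  0+0 = 0
  1+0 = 1
  1+0 = 1
  1+0 = 1
  1+1 = 0 carry 1
  0+1+1 = 0 carry 1
  1+1+1 = 1 carry 1
  1+1+1 = 1 carry 1
  1+1+1 = 1 carry 1
  0+1+1 = 0 carry 1
  0+1+1 = 0 carry 1
  final carry 1

0b1001110011101100101101110100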